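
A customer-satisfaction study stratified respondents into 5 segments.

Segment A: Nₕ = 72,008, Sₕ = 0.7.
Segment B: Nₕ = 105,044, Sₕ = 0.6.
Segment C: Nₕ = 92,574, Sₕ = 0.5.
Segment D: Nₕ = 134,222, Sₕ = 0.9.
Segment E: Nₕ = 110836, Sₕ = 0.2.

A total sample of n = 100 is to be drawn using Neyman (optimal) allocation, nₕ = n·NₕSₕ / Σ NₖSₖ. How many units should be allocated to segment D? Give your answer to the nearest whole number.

Σ NₕSₕ = 72008·0.7 + 105044·0.6 + 92574·0.5 + 134222·0.9 + 110836·0.2 = 302686.
Share for D: 120799.8/302686 = 0.39909.
n_D = 100 × 0.39909 = 39.909... → 40.

40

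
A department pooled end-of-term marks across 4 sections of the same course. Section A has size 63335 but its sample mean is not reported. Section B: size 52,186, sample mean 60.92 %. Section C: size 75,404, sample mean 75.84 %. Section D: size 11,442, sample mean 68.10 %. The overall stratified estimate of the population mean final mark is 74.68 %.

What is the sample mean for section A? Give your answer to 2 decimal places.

N = 63335 + 52186 + 75404 + 11442 = 202367.
Overall total = μ·N = 74.68·202367 = 15112767.56.
Subtract the known strata: 52186·60.92 + 75404·75.84 + 11442·68.10 = 9677010.68.
Remaining total for section A: 15112767.56 − 9677010.68 = 5435756.88.
Divide by its size: 5435756.88 / 63335 = 85.8255... → 85.83.

85.83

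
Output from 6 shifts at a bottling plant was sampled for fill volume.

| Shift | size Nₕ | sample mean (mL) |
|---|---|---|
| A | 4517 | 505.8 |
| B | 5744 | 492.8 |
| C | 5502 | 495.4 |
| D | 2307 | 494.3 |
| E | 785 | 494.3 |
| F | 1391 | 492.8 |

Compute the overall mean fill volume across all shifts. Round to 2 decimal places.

x̄_st = (Σ Nₕx̄ₕ) / (Σ Nₕ) = (4517·505.8 + 5744·492.8 + 5502·495.4 + 2307·494.3 + 785·494.3 + 1391·492.8) / 20246
= 10054893 / 20246 = 496.6360... → 496.64.

496.64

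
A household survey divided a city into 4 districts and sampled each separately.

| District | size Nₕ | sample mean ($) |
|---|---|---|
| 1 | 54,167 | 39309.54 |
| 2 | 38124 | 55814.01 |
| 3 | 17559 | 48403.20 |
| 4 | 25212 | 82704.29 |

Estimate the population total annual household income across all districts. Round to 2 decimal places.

7192185518.70

1: 54167·39309.54 = 2129279853.18
2: 38124·55814.01 = 2127853317.24
3: 17559·48403.20 = 849911788.8
4: 25212·82704.29 = 2085140559.48
τ̂ = Σ Nₕx̄ₕ = 7192185518.70.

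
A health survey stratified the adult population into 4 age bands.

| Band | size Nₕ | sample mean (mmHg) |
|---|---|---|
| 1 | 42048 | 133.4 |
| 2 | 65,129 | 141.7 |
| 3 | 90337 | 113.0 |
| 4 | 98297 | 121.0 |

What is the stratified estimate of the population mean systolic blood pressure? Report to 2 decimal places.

124.88

N = 295811; weights Wₕ = Nₕ/N = (0.1421, 0.2202, 0.3054, 0.3323).
x̄_st = Σ Wₕ·x̄ₕ = 0.1421·133.4 + 0.2202·141.7 + 0.3054·113.0 + 0.3323·121.0 ≈ 124.8770...
→ 124.88.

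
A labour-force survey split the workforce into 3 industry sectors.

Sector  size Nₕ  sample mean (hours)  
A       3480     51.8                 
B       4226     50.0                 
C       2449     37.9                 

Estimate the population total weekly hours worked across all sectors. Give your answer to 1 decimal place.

484381.1

Estimate total by summing Nₕ·x̄ₕ over strata.
3480·51.8 + 4226·50.0 + 2449·37.9 = 180264 + 211300 + 92817.1 = 484381.1.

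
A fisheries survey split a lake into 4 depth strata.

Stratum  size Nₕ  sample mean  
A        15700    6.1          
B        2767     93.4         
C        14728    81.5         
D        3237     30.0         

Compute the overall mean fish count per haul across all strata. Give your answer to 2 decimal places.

45.34

N = 15700 + 2767 + 14728 + 3237 = 36432.
The stratified mean weights each stratum mean by its population share Nₕ/N.
Σ Nₕx̄ₕ = 15700·6.1 + 2767·93.4 + 14728·81.5 + 3237·30.0 = 95770 + 258437.8 + 1200332 + 97110 = 1651649.8.
Divide by N: 1651649.8 / 36432 = 45.3351... → 45.34.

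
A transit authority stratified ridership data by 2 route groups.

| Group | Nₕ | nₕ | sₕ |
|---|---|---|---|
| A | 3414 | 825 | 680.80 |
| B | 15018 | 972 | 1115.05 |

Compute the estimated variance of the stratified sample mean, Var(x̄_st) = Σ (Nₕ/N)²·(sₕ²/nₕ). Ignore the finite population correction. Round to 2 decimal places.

N = 18432. Term for each stratum: Wₕ²sₕ²/nₕ.
Var(x̄_st) = 19.27380 + 849.18379 = 868.45759 → 868.46.

868.46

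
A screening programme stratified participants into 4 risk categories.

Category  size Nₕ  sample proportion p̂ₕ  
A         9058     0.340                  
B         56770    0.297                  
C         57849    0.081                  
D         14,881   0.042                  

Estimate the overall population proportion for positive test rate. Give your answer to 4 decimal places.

0.1822

N = 9058 + 56770 + 57849 + 14881 = 138558.
Overall proportion = Σ (Nₕ/N)·p̂ₕ.
Σ Nₕp̂ₕ = 3079.72 + 16860.69 + 4685.769 + 625.002 = 25251.181.
25251.181 / 138558 = 0.182243... → 0.1822.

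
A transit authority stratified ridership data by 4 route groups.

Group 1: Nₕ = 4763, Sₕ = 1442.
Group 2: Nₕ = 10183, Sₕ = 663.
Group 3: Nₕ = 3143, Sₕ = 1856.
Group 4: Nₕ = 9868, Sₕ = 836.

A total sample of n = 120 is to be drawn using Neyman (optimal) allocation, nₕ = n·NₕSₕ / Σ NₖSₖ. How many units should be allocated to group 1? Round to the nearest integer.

1: NₕSₕ = 4763·1442 = 6868246
2: NₕSₕ = 10183·663 = 6751329
3: NₕSₕ = 3143·1856 = 5833408
4: NₕSₕ = 9868·836 = 8249648
Σ NₕSₕ = 27702631.
n_1 = 120·6868246/27702631 = 29.751... → 30.

30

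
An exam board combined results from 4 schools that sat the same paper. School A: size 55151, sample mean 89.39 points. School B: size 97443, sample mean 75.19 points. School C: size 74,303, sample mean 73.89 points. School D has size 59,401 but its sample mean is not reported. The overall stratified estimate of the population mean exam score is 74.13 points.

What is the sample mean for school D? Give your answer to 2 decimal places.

58.52

Σ Nₕx̄ₕ = N·μ, so 59401·x̄_D = 286298·74.13 − (55151·89.39 + 97443·75.19 + 74303·73.89).
= 21223270.74 − 17746935.73 = 3476335.01.
x̄_D = 3476335.01 / 59401 = 58.5232... → 58.52.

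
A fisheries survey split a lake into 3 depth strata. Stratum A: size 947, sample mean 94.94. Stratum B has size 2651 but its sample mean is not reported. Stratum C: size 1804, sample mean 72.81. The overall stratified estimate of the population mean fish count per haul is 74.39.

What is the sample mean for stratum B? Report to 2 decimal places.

N = 947 + 2651 + 1804 = 5402.
Overall total = μ·N = 74.39·5402 = 401854.78.
Subtract the known strata: 947·94.94 + 1804·72.81 = 221257.42.
Remaining total for stratum B: 401854.78 − 221257.42 = 180597.36.
Divide by its size: 180597.36 / 2651 = 68.1242... → 68.12.

68.12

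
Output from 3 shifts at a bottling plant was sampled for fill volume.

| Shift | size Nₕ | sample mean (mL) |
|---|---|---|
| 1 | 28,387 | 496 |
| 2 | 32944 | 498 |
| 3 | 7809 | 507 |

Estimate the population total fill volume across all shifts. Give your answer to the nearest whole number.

Population total = Σ Nₕ·x̄ₕ (each stratum's size times its mean).
28387·496 + 32944·498 + 7809·507 = 14079952 + 16406112 + 3959163 = 34445227.

34445227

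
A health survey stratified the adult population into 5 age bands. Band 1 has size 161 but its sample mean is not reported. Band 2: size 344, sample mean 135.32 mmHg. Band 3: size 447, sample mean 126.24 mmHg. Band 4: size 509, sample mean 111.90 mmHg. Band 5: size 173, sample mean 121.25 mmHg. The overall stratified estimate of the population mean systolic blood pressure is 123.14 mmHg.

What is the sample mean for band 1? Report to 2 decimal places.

126.07

Σ Nₕx̄ₕ = N·μ, so 161·x̄_1 = 1634·123.14 − (344·135.32 + 447·126.24 + 509·111.90 + 173·121.25).
= 201210.76 − 180912.71 = 20298.05.
x̄_1 = 20298.05 / 161 = 126.0748... → 126.07.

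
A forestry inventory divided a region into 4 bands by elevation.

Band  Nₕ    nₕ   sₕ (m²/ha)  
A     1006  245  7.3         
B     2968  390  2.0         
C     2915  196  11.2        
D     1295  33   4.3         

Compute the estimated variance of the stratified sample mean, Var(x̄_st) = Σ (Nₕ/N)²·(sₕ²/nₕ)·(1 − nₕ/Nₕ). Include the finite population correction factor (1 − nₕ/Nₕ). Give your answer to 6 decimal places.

0.093064

N = 8184; Wₕ = Nₕ/N.
band A: (1006/8184)²·7.3²/245·(1 − 245/1006) = 0.002486171
band B: (2968/8184)²·2.0²/390·(1 − 390/2968) = 0.001171685
band C: (2915/8184)²·11.2²/196·(1 − 196/2915) = 0.075734977
band D: (1295/8184)²·4.3²/33·(1 − 33/1295) = 0.013671648
Sum = 0.093064481 → 0.093064.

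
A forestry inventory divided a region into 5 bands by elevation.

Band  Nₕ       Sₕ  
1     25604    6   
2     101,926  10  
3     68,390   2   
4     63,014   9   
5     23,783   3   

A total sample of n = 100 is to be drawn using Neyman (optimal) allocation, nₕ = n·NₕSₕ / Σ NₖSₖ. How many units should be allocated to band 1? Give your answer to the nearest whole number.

8

Σ NₕSₕ = 25604·6 + 101926·10 + 68390·2 + 63014·9 + 23783·3 = 1948139.
Share for 1: 153624/1948139 = 0.07886.
n_1 = 100 × 0.07886 = 7.886... → 8.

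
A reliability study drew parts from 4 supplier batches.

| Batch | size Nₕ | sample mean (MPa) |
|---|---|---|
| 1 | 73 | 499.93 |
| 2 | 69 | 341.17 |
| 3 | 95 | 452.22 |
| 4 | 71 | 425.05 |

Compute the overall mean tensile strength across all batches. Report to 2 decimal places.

N = 73 + 69 + 95 + 71 = 308.
Weight each subgroup mean by Nₕ/N and sum.
Σ Nₕx̄ₕ = 73·499.93 + 69·341.17 + 95·452.22 + 71·425.05 = 36494.89 + 23540.73 + 42960.9 + 30178.55 = 133175.07.
Divide by N: 133175.07 / 308 = 432.3866... → 432.39.

432.39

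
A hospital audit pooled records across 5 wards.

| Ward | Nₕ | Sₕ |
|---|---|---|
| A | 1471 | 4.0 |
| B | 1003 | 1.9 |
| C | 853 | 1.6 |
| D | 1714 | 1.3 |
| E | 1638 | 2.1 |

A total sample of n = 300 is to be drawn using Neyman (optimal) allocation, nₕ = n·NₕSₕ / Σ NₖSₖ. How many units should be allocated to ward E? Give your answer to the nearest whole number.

70

A: NₕSₕ = 1471·4.0 = 5884
B: NₕSₕ = 1003·1.9 = 1905.7
C: NₕSₕ = 853·1.6 = 1364.8
D: NₕSₕ = 1714·1.3 = 2228.2
E: NₕSₕ = 1638·2.1 = 3439.8
Σ NₕSₕ = 14822.5.
n_E = 300·3439.8/14822.5 = 69.620... → 70.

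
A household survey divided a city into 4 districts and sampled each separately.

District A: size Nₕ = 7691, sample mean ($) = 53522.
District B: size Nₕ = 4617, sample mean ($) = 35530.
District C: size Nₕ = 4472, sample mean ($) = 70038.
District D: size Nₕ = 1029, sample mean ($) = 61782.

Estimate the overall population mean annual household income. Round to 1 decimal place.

53482.1

N = 17809; weights Wₕ = Nₕ/N = (0.4319, 0.2593, 0.2511, 0.0578).
x̄_st = Σ Wₕ·x̄ₕ = 0.4319·53522 + 0.2593·35530 + 0.2511·70038 + 0.0578·61782 ≈ 53482.134...
→ 53482.1.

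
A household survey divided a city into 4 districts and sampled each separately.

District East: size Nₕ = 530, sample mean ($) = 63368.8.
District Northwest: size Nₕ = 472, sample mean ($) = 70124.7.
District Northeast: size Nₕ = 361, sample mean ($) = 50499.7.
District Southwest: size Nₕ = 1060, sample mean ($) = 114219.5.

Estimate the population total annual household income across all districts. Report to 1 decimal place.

East: 530·63368.8 = 33585464
Northwest: 472·70124.7 = 33098858.4
Northeast: 361·50499.7 = 18230391.7
Southwest: 1060·114219.5 = 121072670
τ̂ = Σ Nₕx̄ₕ = 205987384.1.

205987384.1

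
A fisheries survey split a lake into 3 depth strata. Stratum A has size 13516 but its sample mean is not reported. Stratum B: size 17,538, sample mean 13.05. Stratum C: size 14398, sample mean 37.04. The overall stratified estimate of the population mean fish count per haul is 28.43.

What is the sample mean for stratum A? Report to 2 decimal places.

N = 13516 + 17538 + 14398 = 45452.
Overall total = μ·N = 28.43·45452 = 1292200.36.
Subtract the known strata: 17538·13.05 + 14398·37.04 = 762172.82.
Remaining total for stratum A: 1292200.36 − 762172.82 = 530027.54.
Divide by its size: 530027.54 / 13516 = 39.2148... → 39.21.

39.21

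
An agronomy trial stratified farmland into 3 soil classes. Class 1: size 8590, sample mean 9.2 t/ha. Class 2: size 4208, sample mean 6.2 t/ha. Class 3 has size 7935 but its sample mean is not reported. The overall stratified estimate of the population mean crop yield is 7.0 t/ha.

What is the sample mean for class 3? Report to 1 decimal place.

5.0

Σ Nₕx̄ₕ = N·μ, so 7935·x̄_3 = 20733·7.0 − (8590·9.2 + 4208·6.2).
= 145131 − 105117.6 = 40013.4.
x̄_3 = 40013.4 / 7935 = 5.043... → 5.0.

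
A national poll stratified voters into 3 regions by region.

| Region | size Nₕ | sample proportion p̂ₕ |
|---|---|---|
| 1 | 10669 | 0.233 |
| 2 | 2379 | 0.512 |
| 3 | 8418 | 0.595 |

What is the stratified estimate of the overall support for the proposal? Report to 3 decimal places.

Wₕ = Nₕ/N with N = 21466: 0.4970, 0.1108, 0.3922.
p̂_st = 0.4970·0.233 + 0.1108·0.512 + 0.3922·0.595 ≈ 0.40588... → 0.406.

0.406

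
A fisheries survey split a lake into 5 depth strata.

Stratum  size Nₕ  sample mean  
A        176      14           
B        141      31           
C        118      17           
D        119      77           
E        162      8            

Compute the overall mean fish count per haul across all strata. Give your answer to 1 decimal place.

N = 716; weights Wₕ = Nₕ/N = (0.2458, 0.1969, 0.1648, 0.1662, 0.2263).
x̄_st = Σ Wₕ·x̄ₕ = 0.2458·14 + 0.1969·31 + 0.1648·17 + 0.1662·77 + 0.2263·8 ≈ 26.955...
→ 27.0.

27.0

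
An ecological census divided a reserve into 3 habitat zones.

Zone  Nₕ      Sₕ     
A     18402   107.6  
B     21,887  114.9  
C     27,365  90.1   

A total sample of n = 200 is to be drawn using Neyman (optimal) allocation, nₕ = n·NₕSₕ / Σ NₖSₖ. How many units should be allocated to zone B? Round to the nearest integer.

Σ NₕSₕ = 18402·107.6 + 21887·114.9 + 27365·90.1 = 6960458.
Share for B: 2514816.3/6960458 = 0.36130.
n_B = 200 × 0.36130 = 72.260... → 72.

72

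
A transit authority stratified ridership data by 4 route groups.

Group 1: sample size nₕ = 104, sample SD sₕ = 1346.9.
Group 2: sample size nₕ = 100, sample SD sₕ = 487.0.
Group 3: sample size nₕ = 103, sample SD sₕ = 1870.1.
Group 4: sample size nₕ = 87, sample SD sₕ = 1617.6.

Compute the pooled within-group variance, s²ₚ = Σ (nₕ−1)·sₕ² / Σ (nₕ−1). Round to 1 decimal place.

Degrees of freedom: 103 + 99 + 102 + 86 = 390.
Σ(nₕ−1)sₕ² = 103·1814139.61 + 99·237169 + 102·3497274.01 + 86·2616629.76 = 792088219.21.
s²ₚ = 792088219.21 / 390 = 2030995.434... → 2030995.4.

2030995.4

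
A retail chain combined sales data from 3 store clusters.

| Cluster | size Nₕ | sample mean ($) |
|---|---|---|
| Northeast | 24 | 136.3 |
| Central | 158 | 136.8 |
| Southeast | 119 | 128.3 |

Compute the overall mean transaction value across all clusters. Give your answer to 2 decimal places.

N = 24 + 158 + 119 = 301.
The stratified mean weights each stratum mean by its population share Nₕ/N.
Σ Nₕx̄ₕ = 24·136.3 + 158·136.8 + 119·128.3 = 3271.2 + 21614.4 + 15267.7 = 40153.3.
Divide by N: 40153.3 / 301 = 133.3997... → 133.40.

133.40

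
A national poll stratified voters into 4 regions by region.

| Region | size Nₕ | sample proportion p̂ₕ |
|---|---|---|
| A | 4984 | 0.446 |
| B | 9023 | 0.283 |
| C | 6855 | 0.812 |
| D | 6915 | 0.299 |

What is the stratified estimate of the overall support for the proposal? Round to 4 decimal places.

0.4468

Wₕ = Nₕ/N with N = 27777: 0.1794, 0.3248, 0.2468, 0.2489.
p̂_st = 0.1794·0.446 + 0.3248·0.283 + 0.2468·0.812 + 0.2489·0.299 ≈ 0.446780... → 0.4468.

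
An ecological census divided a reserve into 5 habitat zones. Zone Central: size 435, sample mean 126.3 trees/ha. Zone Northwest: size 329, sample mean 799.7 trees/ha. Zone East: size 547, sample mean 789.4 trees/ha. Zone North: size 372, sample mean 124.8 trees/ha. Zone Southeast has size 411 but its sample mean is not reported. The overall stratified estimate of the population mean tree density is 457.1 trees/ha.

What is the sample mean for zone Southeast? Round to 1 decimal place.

Σ Nₕx̄ₕ = N·μ, so 411·x̄_Southeast = 2094·457.1 − (435·126.3 + 329·799.7 + 547·789.4 + 372·124.8).
= 957167.4 − 796269.2 = 160898.2.
x̄_Southeast = 160898.2 / 411 = 391.480... → 391.5.

391.5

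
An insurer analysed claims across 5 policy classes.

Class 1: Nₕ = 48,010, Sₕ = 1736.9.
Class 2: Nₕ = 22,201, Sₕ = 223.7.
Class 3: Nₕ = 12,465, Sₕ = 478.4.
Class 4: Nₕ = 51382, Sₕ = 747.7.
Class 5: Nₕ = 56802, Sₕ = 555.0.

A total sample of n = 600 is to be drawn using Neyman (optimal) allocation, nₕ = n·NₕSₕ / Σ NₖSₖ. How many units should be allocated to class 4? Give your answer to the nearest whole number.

140

Σ NₕSₕ = 48010·1736.9 + 22201·223.7 + 12465·478.4 + 51382·747.7 + 56802·555.0 = 164261620.1.
Share for 4: 38418321.4/164261620.1 = 0.23388.
n_4 = 600 × 0.23388 = 140.331... → 140.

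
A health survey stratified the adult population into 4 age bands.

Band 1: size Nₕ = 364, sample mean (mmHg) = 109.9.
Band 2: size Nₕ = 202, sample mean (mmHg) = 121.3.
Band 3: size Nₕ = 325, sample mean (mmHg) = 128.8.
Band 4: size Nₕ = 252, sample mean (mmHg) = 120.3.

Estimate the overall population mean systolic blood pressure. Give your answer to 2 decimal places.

N = 1143; weights Wₕ = Nₕ/N = (0.3185, 0.1767, 0.2843, 0.2205).
x̄_st = Σ Wₕ·x̄ₕ = 0.3185·109.9 + 0.1767·121.3 + 0.2843·128.8 + 0.2205·120.3 ≈ 119.5816...
→ 119.58.

119.58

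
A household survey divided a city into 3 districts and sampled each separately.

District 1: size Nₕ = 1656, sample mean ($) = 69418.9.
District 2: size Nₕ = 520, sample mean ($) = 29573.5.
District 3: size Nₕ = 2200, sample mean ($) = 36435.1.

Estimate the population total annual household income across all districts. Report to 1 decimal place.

210493138.4

Estimate total by summing Nₕ·x̄ₕ over strata.
1656·69418.9 + 520·29573.5 + 2200·36435.1 = 114957698.4 + 15378220 + 80157220 = 210493138.4.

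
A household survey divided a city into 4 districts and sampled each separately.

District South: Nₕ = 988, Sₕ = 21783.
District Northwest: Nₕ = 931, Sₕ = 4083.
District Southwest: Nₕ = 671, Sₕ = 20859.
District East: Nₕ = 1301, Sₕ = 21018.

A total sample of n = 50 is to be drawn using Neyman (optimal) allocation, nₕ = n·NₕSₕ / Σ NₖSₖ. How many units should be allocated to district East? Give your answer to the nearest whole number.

21

South: NₕSₕ = 988·21783 = 21521604
Northwest: NₕSₕ = 931·4083 = 3801273
Southwest: NₕSₕ = 671·20859 = 13996389
East: NₕSₕ = 1301·21018 = 27344418
Σ NₕSₕ = 66663684.
n_East = 50·27344418/66663684 = 20.509... → 21.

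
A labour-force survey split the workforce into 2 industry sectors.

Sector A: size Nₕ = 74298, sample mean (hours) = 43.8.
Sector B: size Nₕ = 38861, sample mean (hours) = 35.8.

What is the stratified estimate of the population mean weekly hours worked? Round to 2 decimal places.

x̄_st = (Σ Nₕx̄ₕ) / (Σ Nₕ) = (74298·43.8 + 38861·35.8) / 113159
= 4645476.2 / 113159 = 41.0526... → 41.05.

41.05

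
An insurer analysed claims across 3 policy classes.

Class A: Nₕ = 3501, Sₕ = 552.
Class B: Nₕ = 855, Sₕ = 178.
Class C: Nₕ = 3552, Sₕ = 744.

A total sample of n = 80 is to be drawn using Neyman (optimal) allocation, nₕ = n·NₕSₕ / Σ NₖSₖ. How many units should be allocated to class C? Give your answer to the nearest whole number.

A: NₕSₕ = 3501·552 = 1932552
B: NₕSₕ = 855·178 = 152190
C: NₕSₕ = 3552·744 = 2642688
Σ NₕSₕ = 4727430.
n_C = 80·2642688/4727430 = 44.721... → 45.

45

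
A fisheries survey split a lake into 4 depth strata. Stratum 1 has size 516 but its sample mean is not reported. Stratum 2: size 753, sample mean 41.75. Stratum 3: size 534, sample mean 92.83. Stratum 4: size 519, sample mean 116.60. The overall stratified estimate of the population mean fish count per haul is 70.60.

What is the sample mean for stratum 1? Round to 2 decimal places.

N = 516 + 753 + 534 + 519 = 2322.
Overall total = μ·N = 70.60·2322 = 163933.2.
Subtract the known strata: 753·41.75 + 534·92.83 + 519·116.60 = 141524.37.
Remaining total for stratum 1: 163933.2 − 141524.37 = 22408.83.
Divide by its size: 22408.83 / 516 = 43.4280... → 43.43.

43.43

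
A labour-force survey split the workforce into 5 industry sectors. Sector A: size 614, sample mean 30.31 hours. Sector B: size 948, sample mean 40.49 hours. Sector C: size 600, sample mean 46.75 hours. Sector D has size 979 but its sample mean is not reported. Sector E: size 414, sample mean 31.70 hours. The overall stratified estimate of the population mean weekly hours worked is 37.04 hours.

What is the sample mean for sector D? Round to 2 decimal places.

34.23

N = 614 + 948 + 600 + 979 + 414 = 3555.
Overall total = μ·N = 37.04·3555 = 131677.2.
Subtract the known strata: 614·30.31 + 948·40.49 + 600·46.75 + 414·31.70 = 98168.66.
Remaining total for sector D: 131677.2 − 98168.66 = 33508.54.
Divide by its size: 33508.54 / 979 = 34.2273... → 34.23.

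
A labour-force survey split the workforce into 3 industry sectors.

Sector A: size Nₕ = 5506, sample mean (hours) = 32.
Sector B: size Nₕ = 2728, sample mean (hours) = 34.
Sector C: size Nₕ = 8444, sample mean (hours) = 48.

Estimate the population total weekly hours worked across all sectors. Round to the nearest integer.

Population total = Σ Nₕ·x̄ₕ (each stratum's size times its mean).
5506·32 + 2728·34 + 8444·48 = 176192 + 92752 + 405312 = 674256.

674256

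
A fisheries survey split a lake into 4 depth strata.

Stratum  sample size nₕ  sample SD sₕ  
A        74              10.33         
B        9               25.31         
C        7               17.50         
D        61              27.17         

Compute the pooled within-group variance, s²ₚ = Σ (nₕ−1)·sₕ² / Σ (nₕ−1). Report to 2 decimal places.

401.66

A: (74−1)·10.33² = 73·106.7089 = 7789.7497
B: (9−1)·25.31² = 8·640.5961 = 5124.7688
C: (7−1)·17.50² = 6·306.25 = 1837.5
D: (61−1)·27.17² = 60·738.2089 = 44292.534
Numerator = 59044.5525; denominator = Σ(nₕ−1) = 147.
s²ₚ = 59044.5525/147 = 401.6636... → 401.66.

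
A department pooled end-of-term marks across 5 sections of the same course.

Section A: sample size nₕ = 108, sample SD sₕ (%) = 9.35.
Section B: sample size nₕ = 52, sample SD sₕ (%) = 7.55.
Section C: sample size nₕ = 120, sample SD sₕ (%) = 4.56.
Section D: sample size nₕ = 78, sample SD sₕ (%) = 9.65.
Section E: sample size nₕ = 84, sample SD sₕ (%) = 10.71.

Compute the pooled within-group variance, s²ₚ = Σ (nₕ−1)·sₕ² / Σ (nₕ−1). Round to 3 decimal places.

Degrees of freedom: 107 + 51 + 119 + 77 + 83 = 437.
Σ(nₕ−1)sₕ² = 107·87.4225 + 51·57.0025 + 119·20.7936 + 77·93.1225 + 83·114.7041 = 31426.6462.
s²ₚ = 31426.6462 / 437 = 71.91452... → 71.915.

71.915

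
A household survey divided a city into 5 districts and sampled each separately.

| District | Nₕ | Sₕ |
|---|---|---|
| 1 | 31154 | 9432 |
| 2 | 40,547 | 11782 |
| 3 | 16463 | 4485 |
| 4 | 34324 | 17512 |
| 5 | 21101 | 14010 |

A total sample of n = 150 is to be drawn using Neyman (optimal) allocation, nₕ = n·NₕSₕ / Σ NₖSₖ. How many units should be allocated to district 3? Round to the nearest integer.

6

1: NₕSₕ = 31154·9432 = 293844528
2: NₕSₕ = 40547·11782 = 477724754
3: NₕSₕ = 16463·4485 = 73836555
4: NₕSₕ = 34324·17512 = 601081888
5: NₕSₕ = 21101·14010 = 295625010
Σ NₕSₕ = 1742112735.
n_3 = 150·73836555/1742112735 = 6.358... → 6.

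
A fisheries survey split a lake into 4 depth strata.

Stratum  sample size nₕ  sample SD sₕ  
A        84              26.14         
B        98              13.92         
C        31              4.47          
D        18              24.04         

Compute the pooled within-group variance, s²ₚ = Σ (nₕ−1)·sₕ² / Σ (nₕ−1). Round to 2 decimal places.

A: (84−1)·26.14² = 83·683.2996 = 56713.8668
B: (98−1)·13.92² = 97·193.7664 = 18795.3408
C: (31−1)·4.47² = 30·19.9809 = 599.427
D: (18−1)·24.04² = 17·577.9216 = 9824.6672
Numerator = 85933.3018; denominator = Σ(nₕ−1) = 227.
s²ₚ = 85933.3018/227 = 378.5608... → 378.56.

378.56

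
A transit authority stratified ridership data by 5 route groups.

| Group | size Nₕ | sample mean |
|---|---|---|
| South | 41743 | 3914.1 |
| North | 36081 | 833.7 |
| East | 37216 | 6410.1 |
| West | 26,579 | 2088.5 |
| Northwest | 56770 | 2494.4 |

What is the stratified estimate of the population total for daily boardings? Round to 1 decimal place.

629142617.1

South: 41743·3914.1 = 163386276.3
North: 36081·833.7 = 30080729.7
East: 37216·6410.1 = 238558281.6
West: 26579·2088.5 = 55510241.5
Northwest: 56770·2494.4 = 141607088
τ̂ = Σ Nₕx̄ₕ = 629142617.1.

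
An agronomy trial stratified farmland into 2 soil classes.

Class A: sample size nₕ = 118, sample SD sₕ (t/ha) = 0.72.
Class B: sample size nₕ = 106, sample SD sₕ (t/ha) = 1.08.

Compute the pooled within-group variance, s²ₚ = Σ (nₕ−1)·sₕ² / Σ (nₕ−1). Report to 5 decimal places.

0.82489

A: (118−1)·0.72² = 117·0.5184 = 60.6528
B: (106−1)·1.08² = 105·1.1664 = 122.472
Numerator = 183.1248; denominator = Σ(nₕ−1) = 222.
s²ₚ = 183.1248/222 = 0.8248865... → 0.82489.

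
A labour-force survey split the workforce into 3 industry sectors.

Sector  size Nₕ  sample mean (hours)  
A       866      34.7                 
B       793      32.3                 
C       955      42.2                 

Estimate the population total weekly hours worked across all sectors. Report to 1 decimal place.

95965.1

Estimate total by summing Nₕ·x̄ₕ over strata.
866·34.7 + 793·32.3 + 955·42.2 = 30050.2 + 25613.9 + 40301 = 95965.1.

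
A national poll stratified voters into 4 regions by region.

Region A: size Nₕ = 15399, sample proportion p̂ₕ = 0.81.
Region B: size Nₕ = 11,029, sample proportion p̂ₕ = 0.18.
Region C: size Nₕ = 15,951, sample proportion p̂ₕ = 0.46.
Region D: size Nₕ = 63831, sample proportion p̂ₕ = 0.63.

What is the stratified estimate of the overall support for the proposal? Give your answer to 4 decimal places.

0.5838

N = 15399 + 11029 + 15951 + 63831 = 106210.
Overall proportion = Σ (Nₕ/N)·p̂ₕ.
Σ Nₕp̂ₕ = 12473.19 + 1985.22 + 7337.46 + 40213.53 = 62009.4.
62009.4 / 106210 = 0.583838... → 0.5838.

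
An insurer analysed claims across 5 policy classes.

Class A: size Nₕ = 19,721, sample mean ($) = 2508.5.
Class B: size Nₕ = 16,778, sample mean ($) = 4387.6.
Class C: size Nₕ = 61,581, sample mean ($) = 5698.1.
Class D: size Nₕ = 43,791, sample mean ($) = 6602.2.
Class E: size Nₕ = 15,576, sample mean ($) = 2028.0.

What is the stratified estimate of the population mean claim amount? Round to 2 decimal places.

5047.32

N = 19721 + 16778 + 61581 + 43791 + 15576 = 157447.
Weight each subgroup mean by Nₕ/N and sum.
Σ Nₕx̄ₕ = 19721·2508.5 + 16778·4387.6 + 61581·5698.1 + 43791·6602.2 + 15576·2028.0 = 49470128.5 + 73615152.8 + 350894696.1 + 289116940.2 + 31588128 = 794685045.6.
Divide by N: 794685045.6 / 157447 = 5047.3178... → 5047.32.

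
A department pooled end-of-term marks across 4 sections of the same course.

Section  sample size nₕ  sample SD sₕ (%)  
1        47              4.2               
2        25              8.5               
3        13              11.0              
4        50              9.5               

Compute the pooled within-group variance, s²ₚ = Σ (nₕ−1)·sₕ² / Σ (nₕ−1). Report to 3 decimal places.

64.272

1: (47−1)·4.2² = 46·17.64 = 811.44
2: (25−1)·8.5² = 24·72.25 = 1734
3: (13−1)·11.0² = 12·121 = 1452
4: (50−1)·9.5² = 49·90.25 = 4422.25
Numerator = 8419.69; denominator = Σ(nₕ−1) = 131.
s²ₚ = 8419.69/131 = 64.27244... → 64.272.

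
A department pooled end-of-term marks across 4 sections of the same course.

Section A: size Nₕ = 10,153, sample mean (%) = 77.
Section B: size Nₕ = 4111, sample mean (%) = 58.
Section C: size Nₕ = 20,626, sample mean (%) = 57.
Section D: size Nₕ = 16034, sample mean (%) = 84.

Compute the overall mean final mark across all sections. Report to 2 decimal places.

69.57

N = 10153 + 4111 + 20626 + 16034 = 50924.
Weight each subgroup mean by Nₕ/N and sum.
Σ Nₕx̄ₕ = 10153·77 + 4111·58 + 20626·57 + 16034·84 = 781781 + 238438 + 1175682 + 1346856 = 3542757.
Divide by N: 3542757 / 50924 = 69.5695... → 69.57.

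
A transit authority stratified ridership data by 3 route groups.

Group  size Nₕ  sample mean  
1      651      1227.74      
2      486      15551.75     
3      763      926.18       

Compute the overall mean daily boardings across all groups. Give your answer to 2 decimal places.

4770.57

x̄_st = (Σ Nₕx̄ₕ) / (Σ Nₕ) = (651·1227.74 + 486·15551.75 + 763·926.18) / 1900
= 9064084.58 / 1900 = 4770.5708... → 4770.57.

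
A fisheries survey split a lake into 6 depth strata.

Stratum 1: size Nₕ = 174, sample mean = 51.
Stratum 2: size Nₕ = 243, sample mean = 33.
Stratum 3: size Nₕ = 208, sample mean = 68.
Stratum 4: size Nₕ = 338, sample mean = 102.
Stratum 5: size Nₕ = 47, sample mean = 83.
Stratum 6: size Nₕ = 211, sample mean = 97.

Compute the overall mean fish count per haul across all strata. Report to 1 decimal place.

N = 174 + 243 + 208 + 338 + 47 + 211 = 1221.
Overall mean = Σ (Nₕ/N)·x̄ₕ — weight by population share, not a simple average.
Σ Nₕx̄ₕ = 174·51 + 243·33 + 208·68 + 338·102 + 47·83 + 211·97 = 8874 + 8019 + 14144 + 34476 + 3901 + 20467 = 89881.
Divide by N: 89881 / 1221 = 73.613... → 73.6.

73.6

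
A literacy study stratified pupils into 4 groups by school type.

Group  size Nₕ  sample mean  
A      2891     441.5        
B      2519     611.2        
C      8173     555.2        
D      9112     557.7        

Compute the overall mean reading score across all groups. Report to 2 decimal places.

547.94

N = 2891 + 2519 + 8173 + 9112 = 22695.
Weight each subgroup mean by Nₕ/N and sum.
Σ Nₕx̄ₕ = 2891·441.5 + 2519·611.2 + 8173·555.2 + 9112·557.7 = 1276376.5 + 1539612.8 + 4537649.6 + 5081762.4 = 12435401.3.
Divide by N: 12435401.3 / 22695 = 547.9357... → 547.94.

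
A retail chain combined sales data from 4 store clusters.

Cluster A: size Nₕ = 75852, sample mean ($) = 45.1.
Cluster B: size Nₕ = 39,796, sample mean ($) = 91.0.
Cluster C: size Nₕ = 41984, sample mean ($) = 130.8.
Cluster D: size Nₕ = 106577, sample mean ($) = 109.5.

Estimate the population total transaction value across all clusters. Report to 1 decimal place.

24204049.9

A: 75852·45.1 = 3420925.2
B: 39796·91.0 = 3621436
C: 41984·130.8 = 5491507.2
D: 106577·109.5 = 11670181.5
τ̂ = Σ Nₕx̄ₕ = 24204049.9.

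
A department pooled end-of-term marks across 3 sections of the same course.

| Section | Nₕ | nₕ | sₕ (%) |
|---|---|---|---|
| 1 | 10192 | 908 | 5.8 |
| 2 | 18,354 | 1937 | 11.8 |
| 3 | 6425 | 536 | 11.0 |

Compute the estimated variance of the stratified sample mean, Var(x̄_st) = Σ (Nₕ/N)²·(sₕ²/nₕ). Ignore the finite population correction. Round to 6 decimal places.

N = 34971. Term for each stratum: Wₕ²sₕ²/nₕ.
Var(x̄_st) = 0.003146827 + 0.019800664 + 0.007619926 = 0.030567416 → 0.030567.

0.030567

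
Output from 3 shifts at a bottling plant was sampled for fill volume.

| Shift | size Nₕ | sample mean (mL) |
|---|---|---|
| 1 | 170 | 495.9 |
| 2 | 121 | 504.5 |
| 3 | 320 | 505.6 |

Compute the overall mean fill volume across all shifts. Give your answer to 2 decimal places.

N = 611; weights Wₕ = Nₕ/N = (0.2782, 0.1980, 0.5237).
x̄_st = Σ Wₕ·x̄ₕ = 0.2782·495.9 + 0.1980·504.5 + 0.5237·505.6 ≈ 502.6833...
→ 502.68.

502.68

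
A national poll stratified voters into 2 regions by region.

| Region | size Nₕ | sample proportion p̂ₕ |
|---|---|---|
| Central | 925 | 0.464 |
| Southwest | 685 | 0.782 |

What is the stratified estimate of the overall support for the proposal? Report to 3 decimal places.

0.599

N = 925 + 685 = 1610.
Overall proportion = Σ (Nₕ/N)·p̂ₕ.
Σ Nₕp̂ₕ = 429.2 + 535.67 = 964.87.
964.87 / 1610 = 0.59930... → 0.599.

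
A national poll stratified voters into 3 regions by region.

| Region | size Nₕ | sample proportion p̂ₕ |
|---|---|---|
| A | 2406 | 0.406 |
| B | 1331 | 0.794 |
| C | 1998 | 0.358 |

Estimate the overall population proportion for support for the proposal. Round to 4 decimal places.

0.4793

N = 2406 + 1331 + 1998 = 5735.
Overall proportion = Σ (Nₕ/N)·p̂ₕ.
Σ Nₕp̂ₕ = 976.836 + 1056.814 + 715.284 = 2748.934.
2748.934 / 5735 = 0.479326... → 0.4793.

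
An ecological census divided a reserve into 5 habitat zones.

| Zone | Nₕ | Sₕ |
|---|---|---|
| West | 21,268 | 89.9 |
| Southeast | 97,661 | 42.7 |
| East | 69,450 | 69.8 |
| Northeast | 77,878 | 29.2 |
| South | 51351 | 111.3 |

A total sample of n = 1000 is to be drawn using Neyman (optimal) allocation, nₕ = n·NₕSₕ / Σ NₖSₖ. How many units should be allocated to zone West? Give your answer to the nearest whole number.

West: NₕSₕ = 21268·89.9 = 1911993.2
Southeast: NₕSₕ = 97661·42.7 = 4170124.7
East: NₕSₕ = 69450·69.8 = 4847610
Northeast: NₕSₕ = 77878·29.2 = 2274037.6
South: NₕSₕ = 51351·111.3 = 5715366.3
Σ NₕSₕ = 18919131.8.
n_West = 1000·1911993.2/18919131.8 = 101.061... → 101.

101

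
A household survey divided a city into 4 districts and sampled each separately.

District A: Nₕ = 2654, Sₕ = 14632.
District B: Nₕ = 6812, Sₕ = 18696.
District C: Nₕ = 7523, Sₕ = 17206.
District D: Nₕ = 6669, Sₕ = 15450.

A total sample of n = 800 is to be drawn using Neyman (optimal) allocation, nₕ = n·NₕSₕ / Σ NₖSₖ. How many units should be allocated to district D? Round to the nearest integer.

Σ NₕSₕ = 2654·14632 + 6812·18696 + 7523·17206 + 6669·15450 = 398667268.
Share for D: 103036050/398667268 = 0.25845.
n_D = 800 × 0.25845 = 206.761... → 207.

207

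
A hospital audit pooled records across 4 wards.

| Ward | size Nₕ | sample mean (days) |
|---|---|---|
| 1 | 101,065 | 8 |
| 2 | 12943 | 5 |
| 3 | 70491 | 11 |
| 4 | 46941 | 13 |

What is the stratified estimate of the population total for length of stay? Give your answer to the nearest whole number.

2258869

Population total = Σ Nₕ·x̄ₕ (each stratum's size times its mean).
101065·8 + 12943·5 + 70491·11 + 46941·13 = 808520 + 64715 + 775401 + 610233 = 2258869.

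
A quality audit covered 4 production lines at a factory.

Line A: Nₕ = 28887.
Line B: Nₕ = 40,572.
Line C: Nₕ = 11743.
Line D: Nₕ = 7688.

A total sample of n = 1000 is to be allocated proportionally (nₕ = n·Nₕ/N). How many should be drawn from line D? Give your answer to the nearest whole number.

N = 28887 + 40572 + 11743 + 7688 = 88890.
n_D = 1000·7688/88890 = 86.489... → 86.

86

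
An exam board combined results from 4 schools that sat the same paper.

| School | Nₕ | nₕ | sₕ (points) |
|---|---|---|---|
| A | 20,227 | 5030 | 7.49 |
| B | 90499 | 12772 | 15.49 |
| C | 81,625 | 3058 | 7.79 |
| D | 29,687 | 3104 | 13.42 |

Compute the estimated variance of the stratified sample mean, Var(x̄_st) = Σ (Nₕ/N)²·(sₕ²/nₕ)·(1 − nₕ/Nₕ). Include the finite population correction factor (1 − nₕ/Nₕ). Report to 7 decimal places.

0.0062601

N = 222038; Wₕ = Nₕ/N.
school A: (20227/222038)²·7.49²/5030·(1 − 5030/20227) = 0.0000695393
school B: (90499/222038)²·15.49²/12772·(1 − 12772/90499) = 0.0026804333
school C: (81625/222038)²·7.79²/3058·(1 − 3058/81625) = 0.0025813458
school D: (29687/222038)²·13.42²/3104·(1 − 3104/29687) = 0.0009287504
Sum = 0.0062600687 → 0.0062601.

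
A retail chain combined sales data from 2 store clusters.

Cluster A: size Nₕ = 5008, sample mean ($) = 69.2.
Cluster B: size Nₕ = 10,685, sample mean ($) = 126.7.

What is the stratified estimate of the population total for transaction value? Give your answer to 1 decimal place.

A: 5008·69.2 = 346553.6
B: 10685·126.7 = 1353789.5
τ̂ = Σ Nₕx̄ₕ = 1700343.1.

1700343.1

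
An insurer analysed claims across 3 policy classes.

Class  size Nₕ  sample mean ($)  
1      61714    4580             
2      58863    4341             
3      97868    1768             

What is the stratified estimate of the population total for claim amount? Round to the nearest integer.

1: 61714·4580 = 282650120
2: 58863·4341 = 255524283
3: 97868·1768 = 173030624
τ̂ = Σ Nₕx̄ₕ = 711205027.

711205027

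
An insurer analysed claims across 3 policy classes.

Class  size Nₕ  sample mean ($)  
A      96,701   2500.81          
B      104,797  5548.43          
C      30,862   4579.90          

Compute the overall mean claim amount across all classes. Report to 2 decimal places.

4151.47

x̄_st = (Σ Nₕx̄ₕ) / (Σ Nₕ) = (96701·2500.81 + 104797·5548.43 + 30862·4579.90) / 232360
= 964634520.32 / 232360 = 4151.4655... → 4151.47.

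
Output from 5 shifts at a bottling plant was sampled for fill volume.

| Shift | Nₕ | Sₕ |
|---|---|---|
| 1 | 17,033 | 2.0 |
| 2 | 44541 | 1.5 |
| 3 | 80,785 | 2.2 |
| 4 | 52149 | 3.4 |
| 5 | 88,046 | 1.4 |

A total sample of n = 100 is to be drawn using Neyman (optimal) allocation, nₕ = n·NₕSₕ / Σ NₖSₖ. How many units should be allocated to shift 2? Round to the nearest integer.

12

1: NₕSₕ = 17033·2.0 = 34066
2: NₕSₕ = 44541·1.5 = 66811.5
3: NₕSₕ = 80785·2.2 = 177727
4: NₕSₕ = 52149·3.4 = 177306.6
5: NₕSₕ = 88046·1.4 = 123264.4
Σ NₕSₕ = 579175.5.
n_2 = 100·66811.5/579175.5 = 11.536... → 12.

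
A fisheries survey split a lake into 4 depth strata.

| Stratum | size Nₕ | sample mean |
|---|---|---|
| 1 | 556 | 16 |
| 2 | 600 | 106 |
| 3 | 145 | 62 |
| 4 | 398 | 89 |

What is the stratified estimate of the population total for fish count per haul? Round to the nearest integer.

Estimate total by summing Nₕ·x̄ₕ over strata.
556·16 + 600·106 + 145·62 + 398·89 = 8896 + 63600 + 8990 + 35422 = 116908.

116908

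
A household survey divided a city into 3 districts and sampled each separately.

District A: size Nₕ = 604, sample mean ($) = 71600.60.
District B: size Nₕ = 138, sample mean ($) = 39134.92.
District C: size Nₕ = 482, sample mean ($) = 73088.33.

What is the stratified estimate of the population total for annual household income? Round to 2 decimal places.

83875956.42

A: 604·71600.60 = 43246762.4
B: 138·39134.92 = 5400618.96
C: 482·73088.33 = 35228575.06
τ̂ = Σ Nₕx̄ₕ = 83875956.42.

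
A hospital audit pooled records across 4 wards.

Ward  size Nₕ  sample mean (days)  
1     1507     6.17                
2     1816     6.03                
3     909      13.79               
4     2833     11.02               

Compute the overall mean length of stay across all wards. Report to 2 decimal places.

x̄_st = (Σ Nₕx̄ₕ) / (Σ Nₕ) = (1507·6.17 + 1816·6.03 + 909·13.79 + 2833·11.02) / 7065
= 64003.44 / 7065 = 9.0592... → 9.06.

9.06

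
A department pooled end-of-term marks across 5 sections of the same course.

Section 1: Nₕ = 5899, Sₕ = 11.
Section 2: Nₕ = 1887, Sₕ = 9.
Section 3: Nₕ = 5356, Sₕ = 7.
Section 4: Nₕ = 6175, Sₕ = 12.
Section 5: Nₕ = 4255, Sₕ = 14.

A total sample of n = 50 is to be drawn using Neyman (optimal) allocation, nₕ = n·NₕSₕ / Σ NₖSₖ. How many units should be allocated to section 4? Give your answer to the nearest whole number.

Σ NₕSₕ = 5899·11 + 1887·9 + 5356·7 + 6175·12 + 4255·14 = 253034.
Share for 4: 74100/253034 = 0.29285.
n_4 = 50 × 0.29285 = 14.642... → 15.

15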